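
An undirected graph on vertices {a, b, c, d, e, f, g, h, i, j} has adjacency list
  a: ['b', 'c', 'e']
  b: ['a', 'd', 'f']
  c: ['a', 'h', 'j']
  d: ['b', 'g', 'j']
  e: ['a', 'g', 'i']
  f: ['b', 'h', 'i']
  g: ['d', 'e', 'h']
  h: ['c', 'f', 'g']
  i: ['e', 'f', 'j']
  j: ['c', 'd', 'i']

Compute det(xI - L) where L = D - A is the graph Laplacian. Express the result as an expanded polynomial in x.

x^10 - 30x^9 + 390x^8 - 2880x^7 + 13305x^6 - 39882x^5 + 77640x^4 - 94800x^3 + 66000x^2 - 20000x

Reading degrees in the order [a, b, c, d, e, f, g, h, i, j] gives [3, 3, 3, 3, 3, 3, 3, 3, 3, 3]; set D = diag(3, 3, 3, 3, 3, 3, 3, 3, 3, 3) and form L = D - A. Computing det(xI - L) by cofactor expansion (or equivalently via sum-over-permutations) gives x^10 - 30x^9 + 390x^8 - 2880x^7 + 13305x^6 - 39882x^5 + 77640x^4 - 94800x^3 + 66000x^2 - 20000x. Since p(0) = det(-L) = 0, x divides p(x). The largest eigenvalue, 5, is at most the vertex count 10. The eigenvalues sum to 30, which equals trace(L) = 2|E|.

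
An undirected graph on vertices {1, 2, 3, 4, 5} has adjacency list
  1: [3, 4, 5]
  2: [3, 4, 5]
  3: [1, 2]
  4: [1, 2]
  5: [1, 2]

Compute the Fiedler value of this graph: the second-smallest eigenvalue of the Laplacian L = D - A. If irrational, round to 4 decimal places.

Each diagonal entry of L is the vertex degree and each off-diagonal entry is -1 where an edge is present, 0 otherwise; in the order [1, 2, 3, 4, 5] the diagonal is [3, 3, 2, 2, 2]. The sorted Laplacian eigenvalues are [0, 2, 2, 3, 5]; the algebraic connectivity is the second entry, 2. The eigenvalues sum to 12, which equals trace(L) = 2|E|.

2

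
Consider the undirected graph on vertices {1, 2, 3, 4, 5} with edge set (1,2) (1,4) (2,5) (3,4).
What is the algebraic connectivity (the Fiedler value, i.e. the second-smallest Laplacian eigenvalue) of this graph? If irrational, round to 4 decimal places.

0.3820

With the vertex order [1, 2, 3, 4, 5], the degrees are [2, 2, 1, 2, 1], giving D = diag(2, 2, 1, 2, 1) and L = D - A. The sorted Laplacian eigenvalues are [0, 0.3820, 1.3820, 2.6180, 3.6180]; the algebraic connectivity is the second entry, 0.3820. By the matrix-tree theorem the graph has (1/5) * product of the nonzero eigenvalues = 1 spanning tree. The largest eigenvalue, 3.6180, is at most the vertex count 5.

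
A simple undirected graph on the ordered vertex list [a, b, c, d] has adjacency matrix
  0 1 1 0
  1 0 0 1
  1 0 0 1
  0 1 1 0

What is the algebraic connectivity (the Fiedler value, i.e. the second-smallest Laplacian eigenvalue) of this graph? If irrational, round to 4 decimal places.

Reading degrees in the order [a, b, c, d] gives [2, 2, 2, 2]; set D = diag(2, 2, 2, 2) and form L = D - A. The smallest Laplacian eigenvalue is always 0. The next one, lambda_2 = 2, measures how hard the graph is to disconnect: larger values mean better connectivity. The largest eigenvalue, 4, is at most the vertex count 4.

2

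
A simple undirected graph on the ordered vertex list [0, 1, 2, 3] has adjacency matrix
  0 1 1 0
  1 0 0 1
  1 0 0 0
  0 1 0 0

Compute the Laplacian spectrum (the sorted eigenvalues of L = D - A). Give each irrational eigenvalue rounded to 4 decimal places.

With the vertex order [0, 1, 2, 3], the degrees are [2, 2, 1, 1], giving D = diag(2, 2, 1, 1) and L = D - A. Diagonalising L (or applying a numerical eigensolver to the 4x4 matrix) gives the spectrum above. The single zero eigenvalue shows the graph is connected. By the matrix-tree theorem the graph has (1/4) * product of the nonzero eigenvalues = 1 spanning tree.

[0, 0.5858, 2, 3.4142]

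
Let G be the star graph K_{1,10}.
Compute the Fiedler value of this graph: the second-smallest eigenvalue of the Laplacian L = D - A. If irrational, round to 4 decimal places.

1

The graph has 11 vertices and degree multiset [10, 1, 1, 1, 1, 1, 1, 1, 1, 1, 1]; D is the diagonal matrix of degrees and L = D - A. The sorted Laplacian eigenvalues are [0, 1, 1, 1, 1, 1, 1, 1, 1, 1, 11]; the algebraic connectivity is the second entry, 1.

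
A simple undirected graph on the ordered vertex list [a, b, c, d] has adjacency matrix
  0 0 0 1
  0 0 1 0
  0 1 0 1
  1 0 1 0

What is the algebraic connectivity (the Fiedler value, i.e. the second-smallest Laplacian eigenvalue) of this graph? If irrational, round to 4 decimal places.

0.5858

Reading degrees in the order [a, b, c, d] gives [1, 1, 2, 2]; set D = diag(1, 1, 2, 2) and form L = D - A. Computing the eigenvalues of L and sorting gives [0, 0.5858, 2, 3.4142]. The Fiedler value lambda_2 = 0.5858 is strictly positive, so the graph is connected. The eigenvalues sum to 6, which equals trace(L) = 2|E|.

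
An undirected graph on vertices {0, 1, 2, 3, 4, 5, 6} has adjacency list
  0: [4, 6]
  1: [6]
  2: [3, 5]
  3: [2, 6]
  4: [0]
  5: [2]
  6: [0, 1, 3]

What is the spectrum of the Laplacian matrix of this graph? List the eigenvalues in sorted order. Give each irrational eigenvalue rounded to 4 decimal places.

[0, 0.2603, 0.6262, 1.4055, 2.2742, 3.0996, 4.3342]

With the vertex order [0, 1, 2, 3, 4, 5, 6], the degrees are [2, 1, 2, 2, 1, 1, 3], giving D = diag(2, 1, 2, 2, 1, 1, 3) and L = D - A. Diagonalising L (or applying a numerical eigensolver to the 7x7 matrix) gives the spectrum above. The single zero eigenvalue shows the graph is connected.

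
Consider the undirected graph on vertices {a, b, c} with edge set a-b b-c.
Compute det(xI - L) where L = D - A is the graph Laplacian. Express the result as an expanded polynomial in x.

x^3 - 4x^2 + 3x

Each diagonal entry of L is the vertex degree and each off-diagonal entry is -1 where an edge is present, 0 otherwise; in the order [a, b, c] the diagonal is [1, 2, 1]. L has integer entries, so p(x) = det(xI - L) has integer coefficients. Expanding the determinant yields x^3 - 4x^2 + 3x. The coefficient of x^2 equals -trace(L) = -4, matching the sum of degrees.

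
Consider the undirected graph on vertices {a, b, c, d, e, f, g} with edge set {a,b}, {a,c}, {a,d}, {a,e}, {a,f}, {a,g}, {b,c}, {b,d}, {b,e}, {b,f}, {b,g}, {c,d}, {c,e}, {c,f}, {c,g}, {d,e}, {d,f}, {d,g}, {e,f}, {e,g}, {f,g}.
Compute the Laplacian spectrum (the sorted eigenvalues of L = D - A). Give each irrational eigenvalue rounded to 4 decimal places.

[0, 7, 7, 7, 7, 7, 7]

With the vertex order [a, b, c, d, e, f, g], the degrees are [6, 6, 6, 6, 6, 6, 6], giving D = diag(6, 6, 6, 6, 6, 6, 6) and L = D - A. Diagonalising L (or applying a numerical eigensolver to the 7x7 matrix) gives the spectrum above. The single zero eigenvalue shows the graph is connected. By the matrix-tree theorem the graph has (1/7) * product of the nonzero eigenvalues = 16807 spanning trees.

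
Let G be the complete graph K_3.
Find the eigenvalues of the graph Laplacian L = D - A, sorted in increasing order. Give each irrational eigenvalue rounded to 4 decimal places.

The graph has 3 vertices and degree multiset [2, 2, 2]; D is the diagonal matrix of degrees and L = D - A. The multiplicity of 0 as a Laplacian eigenvalue equals the number of connected components. There is one zero in the spectrum, matching the 1 component.

[0, 3, 3]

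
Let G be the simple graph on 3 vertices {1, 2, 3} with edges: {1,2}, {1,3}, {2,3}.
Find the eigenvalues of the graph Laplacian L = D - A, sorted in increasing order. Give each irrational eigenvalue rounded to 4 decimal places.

[0, 3, 3]

With the vertex order [1, 2, 3], the degrees are [2, 2, 2], giving D = diag(2, 2, 2) and L = D - A. L is symmetric positive semidefinite, so every eigenvalue is real and nonnegative. By the matrix-tree theorem the graph has (1/3) * product of the nonzero eigenvalues = 3 spanning trees.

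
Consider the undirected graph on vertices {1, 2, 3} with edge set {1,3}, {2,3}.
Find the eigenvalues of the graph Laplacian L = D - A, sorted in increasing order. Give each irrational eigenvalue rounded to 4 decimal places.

[0, 1, 3]

Each diagonal entry of L is the vertex degree and each off-diagonal entry is -1 where an edge is present, 0 otherwise; in the order [1, 2, 3] the diagonal is [1, 1, 2]. Since every row of L sums to 0, the all-ones vector is in the kernel and 0 is an eigenvalue. The eigenvalues sum to 4, which equals trace(L) = 2|E|.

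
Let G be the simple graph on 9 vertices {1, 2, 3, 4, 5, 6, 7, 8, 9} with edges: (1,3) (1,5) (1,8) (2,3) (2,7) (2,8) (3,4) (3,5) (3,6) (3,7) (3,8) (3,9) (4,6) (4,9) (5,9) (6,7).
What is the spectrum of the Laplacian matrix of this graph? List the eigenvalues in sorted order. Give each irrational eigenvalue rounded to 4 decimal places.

[0, 1.5858, 1.5858, 3, 3, 4.4142, 4.4142, 5, 9]

With the vertex order [1, 2, 3, 4, 5, 6, 7, 8, 9], the degrees are [3, 3, 8, 3, 3, 3, 3, 3, 3], giving D = diag(3, 3, 8, 3, 3, 3, 3, 3, 3) and L = D - A. The multiplicity of 0 as a Laplacian eigenvalue equals the number of connected components.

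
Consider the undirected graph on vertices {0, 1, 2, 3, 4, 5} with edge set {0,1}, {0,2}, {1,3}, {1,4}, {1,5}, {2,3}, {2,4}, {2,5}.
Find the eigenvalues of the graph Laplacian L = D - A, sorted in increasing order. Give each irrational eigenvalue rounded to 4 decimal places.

[0, 2, 2, 2, 4, 6]

Each diagonal entry of L is the vertex degree and each off-diagonal entry is -1 where an edge is present, 0 otherwise; in the order [0, 1, 2, 3, 4, 5] the diagonal is [2, 4, 4, 2, 2, 2]. Diagonalising L (or applying a numerical eigensolver to the 6x6 matrix) gives the spectrum above. The single zero eigenvalue shows the graph is connected. There is one zero in the spectrum, matching the 1 component.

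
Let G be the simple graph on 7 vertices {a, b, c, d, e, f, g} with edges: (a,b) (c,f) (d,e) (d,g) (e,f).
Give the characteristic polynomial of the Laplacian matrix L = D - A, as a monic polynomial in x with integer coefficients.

Reading degrees in the order [a, b, c, d, e, f, g] gives [1, 1, 1, 2, 2, 2, 1]; set D = diag(1, 1, 1, 2, 2, 2, 1) and form L = D - A. L has integer entries, so p(x) = det(xI - L) has integer coefficients. Expanding the determinant yields x^7 - 10x^6 + 37x^5 - 62x^4 + 45x^3 - 10x^2. The constant term is 0 because L is singular (the all-ones vector lies in its kernel). The eigenvalues sum to 10, which equals trace(L) = 2|E|.

x^7 - 10x^6 + 37x^5 - 62x^4 + 45x^3 - 10x^2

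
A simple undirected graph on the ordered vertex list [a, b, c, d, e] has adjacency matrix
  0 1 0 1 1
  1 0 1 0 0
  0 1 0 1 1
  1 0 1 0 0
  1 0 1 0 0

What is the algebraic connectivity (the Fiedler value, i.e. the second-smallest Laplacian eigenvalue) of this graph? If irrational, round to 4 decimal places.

With the vertex order [a, b, c, d, e], the degrees are [3, 2, 3, 2, 2], giving D = diag(3, 2, 3, 2, 2) and L = D - A. Computing the eigenvalues of L and sorting gives [0, 2, 2, 3, 5]. The Fiedler value lambda_2 = 2 is strictly positive, so the graph is connected. There is one zero in the spectrum, matching the 1 component.

2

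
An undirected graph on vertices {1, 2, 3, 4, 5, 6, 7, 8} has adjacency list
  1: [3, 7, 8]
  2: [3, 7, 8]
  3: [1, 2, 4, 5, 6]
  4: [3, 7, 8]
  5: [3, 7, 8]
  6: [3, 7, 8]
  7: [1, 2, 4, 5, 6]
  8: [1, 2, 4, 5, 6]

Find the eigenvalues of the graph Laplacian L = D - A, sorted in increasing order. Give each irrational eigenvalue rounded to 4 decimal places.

Each diagonal entry of L is the vertex degree and each off-diagonal entry is -1 where an edge is present, 0 otherwise; in the order [1, 2, 3, 4, 5, 6, 7, 8] the diagonal is [3, 3, 5, 3, 3, 3, 5, 5]. L is symmetric positive semidefinite, so every eigenvalue is real and nonnegative. The largest eigenvalue, 8, is at most the vertex count 8. The eigenvalues sum to 30, which equals trace(L) = 2|E|.

[0, 3, 3, 3, 3, 5, 5, 8]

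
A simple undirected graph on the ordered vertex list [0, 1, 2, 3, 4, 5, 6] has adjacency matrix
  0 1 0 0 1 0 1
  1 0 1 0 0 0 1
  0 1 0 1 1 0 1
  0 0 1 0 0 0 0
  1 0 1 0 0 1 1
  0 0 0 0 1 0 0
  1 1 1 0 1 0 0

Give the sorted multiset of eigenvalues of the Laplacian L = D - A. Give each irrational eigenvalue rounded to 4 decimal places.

Reading degrees in the order [0, 1, 2, 3, 4, 5, 6] gives [3, 3, 4, 1, 4, 1, 4]; set D = diag(3, 3, 4, 1, 4, 1, 4) and form L = D - A. Since every row of L sums to 0, the all-ones vector is in the kernel and 0 is an eigenvalue. The largest eigenvalue, 5.7734, is at most the vertex count 7. The eigenvalues sum to 20, which equals trace(L) = 2|E|.

[0, 0.7466, 1.0878, 3.4800, 3.7135, 5.1987, 5.7734]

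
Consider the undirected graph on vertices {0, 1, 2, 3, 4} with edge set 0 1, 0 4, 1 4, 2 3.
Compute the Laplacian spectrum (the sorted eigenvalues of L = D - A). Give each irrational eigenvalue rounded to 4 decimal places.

[0, 0, 2, 3, 3]

Reading degrees in the order [0, 1, 2, 3, 4] gives [2, 2, 1, 1, 2]; set D = diag(2, 2, 1, 1, 2) and form L = D - A. Since every row of L sums to 0, the all-ones vector is in the kernel and 0 is an eigenvalue. The 2 zero eigenvalues correspond to the 2 connected components.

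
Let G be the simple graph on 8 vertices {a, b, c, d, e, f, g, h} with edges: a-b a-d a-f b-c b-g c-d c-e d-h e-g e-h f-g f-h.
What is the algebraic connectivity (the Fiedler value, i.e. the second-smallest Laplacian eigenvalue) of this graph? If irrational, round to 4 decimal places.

2

With the vertex order [a, b, c, d, e, f, g, h], the degrees are [3, 3, 3, 3, 3, 3, 3, 3], giving D = diag(3, 3, 3, 3, 3, 3, 3, 3) and L = D - A. Computing the eigenvalues of L and sorting gives [0, 2, 2, 2, 4, 4, 4, 6]. The Fiedler value lambda_2 = 2 is strictly positive, so the graph is connected.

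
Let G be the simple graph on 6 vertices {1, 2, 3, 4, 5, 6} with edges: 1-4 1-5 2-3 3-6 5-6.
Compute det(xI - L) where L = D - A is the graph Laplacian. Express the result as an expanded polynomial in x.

With the vertex order [1, 2, 3, 4, 5, 6], the degrees are [2, 1, 2, 1, 2, 2], giving D = diag(2, 1, 2, 1, 2, 2) and L = D - A. L has integer entries, so p(x) = det(xI - L) has integer coefficients. Expanding the determinant yields x^6 - 10x^5 + 36x^4 - 56x^3 + 35x^2 - 6x. The constant term is 0 because L is singular (the all-ones vector lies in its kernel). The largest eigenvalue, 3.7321, is at most the vertex count 6.

x^6 - 10x^5 + 36x^4 - 56x^3 + 35x^2 - 6x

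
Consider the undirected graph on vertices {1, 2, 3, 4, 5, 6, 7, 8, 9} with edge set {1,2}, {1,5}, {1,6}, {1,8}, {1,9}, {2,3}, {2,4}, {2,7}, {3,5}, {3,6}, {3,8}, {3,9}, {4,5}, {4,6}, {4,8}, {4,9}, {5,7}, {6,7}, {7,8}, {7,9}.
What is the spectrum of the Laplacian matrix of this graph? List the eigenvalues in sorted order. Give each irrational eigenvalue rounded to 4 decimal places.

With the vertex order [1, 2, 3, 4, 5, 6, 7, 8, 9], the degrees are [5, 4, 5, 5, 4, 4, 5, 4, 4], giving D = diag(5, 4, 5, 5, 4, 4, 5, 4, 4) and L = D - A. Since every row of L sums to 0, the all-ones vector is in the kernel and 0 is an eigenvalue. There is one zero in the spectrum, matching the 1 component.

[0, 4, 4, 4, 4, 5, 5, 5, 9]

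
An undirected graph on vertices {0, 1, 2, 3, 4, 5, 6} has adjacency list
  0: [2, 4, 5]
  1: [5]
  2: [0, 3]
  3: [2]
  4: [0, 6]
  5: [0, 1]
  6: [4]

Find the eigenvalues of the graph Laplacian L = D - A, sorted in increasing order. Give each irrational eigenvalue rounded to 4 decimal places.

With the vertex order [0, 1, 2, 3, 4, 5, 6], the degrees are [3, 1, 2, 1, 2, 2, 1], giving D = diag(3, 1, 2, 1, 2, 2, 1) and L = D - A. L is symmetric positive semidefinite, so every eigenvalue is real and nonnegative.

[0, 0.3820, 0.3820, 1.5858, 2.6180, 2.6180, 4.4142]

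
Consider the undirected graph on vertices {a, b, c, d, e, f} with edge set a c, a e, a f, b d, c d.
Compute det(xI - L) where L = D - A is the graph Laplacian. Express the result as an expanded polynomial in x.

Each diagonal entry of L is the vertex degree and each off-diagonal entry is -1 where an edge is present, 0 otherwise; in the order [a, b, c, d, e, f] the diagonal is [3, 1, 2, 2, 1, 1]. L has integer entries, so p(x) = det(xI - L) has integer coefficients. Expanding the determinant yields x^6 - 10x^5 + 35x^4 - 52x^3 + 32x^2 - 6x. Since p(0) = det(-L) = 0, x divides p(x). There is one zero in the spectrum, matching the 1 component.

x^6 - 10x^5 + 35x^4 - 52x^3 + 32x^2 - 6x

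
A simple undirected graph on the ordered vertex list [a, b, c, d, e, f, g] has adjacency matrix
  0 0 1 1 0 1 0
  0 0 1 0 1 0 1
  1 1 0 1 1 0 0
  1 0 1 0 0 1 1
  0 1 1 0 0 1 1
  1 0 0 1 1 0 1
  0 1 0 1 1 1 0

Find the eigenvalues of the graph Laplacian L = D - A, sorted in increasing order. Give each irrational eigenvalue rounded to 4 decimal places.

With the vertex order [a, b, c, d, e, f, g], the degrees are [3, 3, 4, 4, 4, 4, 4], giving D = diag(3, 3, 4, 4, 4, 4, 4) and L = D - A. L is symmetric positive semidefinite, so every eigenvalue is real and nonnegative. By the matrix-tree theorem the graph has (1/7) * product of the nonzero eigenvalues = 663 spanning trees.

[0, 2.1206, 3.1981, 4.3473, 4.5550, 5.5321, 6.2470]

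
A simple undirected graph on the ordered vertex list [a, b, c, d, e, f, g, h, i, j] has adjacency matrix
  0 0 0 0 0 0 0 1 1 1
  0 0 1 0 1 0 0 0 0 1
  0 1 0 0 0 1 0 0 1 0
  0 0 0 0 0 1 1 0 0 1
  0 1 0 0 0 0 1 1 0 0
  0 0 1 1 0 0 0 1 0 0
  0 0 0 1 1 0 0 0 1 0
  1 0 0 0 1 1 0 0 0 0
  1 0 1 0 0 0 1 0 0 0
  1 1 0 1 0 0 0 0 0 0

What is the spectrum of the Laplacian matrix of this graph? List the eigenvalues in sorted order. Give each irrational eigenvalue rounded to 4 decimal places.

With the vertex order [a, b, c, d, e, f, g, h, i, j], the degrees are [3, 3, 3, 3, 3, 3, 3, 3, 3, 3], giving D = diag(3, 3, 3, 3, 3, 3, 3, 3, 3, 3) and L = D - A. Since every row of L sums to 0, the all-ones vector is in the kernel and 0 is an eigenvalue. The eigenvalues sum to 30, which equals trace(L) = 2|E|. There is one zero in the spectrum, matching the 1 component.

[0, 2, 2, 2, 2, 2, 5, 5, 5, 5]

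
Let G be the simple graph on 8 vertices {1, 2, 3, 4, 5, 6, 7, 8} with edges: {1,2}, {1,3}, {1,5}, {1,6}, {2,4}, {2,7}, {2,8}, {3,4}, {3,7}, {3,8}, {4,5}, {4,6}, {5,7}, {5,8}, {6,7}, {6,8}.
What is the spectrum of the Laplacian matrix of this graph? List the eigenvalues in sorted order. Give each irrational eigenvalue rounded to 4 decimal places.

[0, 4, 4, 4, 4, 4, 4, 8]

Each diagonal entry of L is the vertex degree and each off-diagonal entry is -1 where an edge is present, 0 otherwise; in the order [1, 2, 3, 4, 5, 6, 7, 8] the diagonal is [4, 4, 4, 4, 4, 4, 4, 4]. L is symmetric positive semidefinite, so every eigenvalue is real and nonnegative. The single zero eigenvalue shows the graph is connected. There is one zero in the spectrum, matching the 1 component.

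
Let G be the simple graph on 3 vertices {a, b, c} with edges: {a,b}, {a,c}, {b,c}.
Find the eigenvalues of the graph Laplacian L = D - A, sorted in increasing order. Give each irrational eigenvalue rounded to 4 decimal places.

[0, 3, 3]

Reading degrees in the order [a, b, c] gives [2, 2, 2]; set D = diag(2, 2, 2) and form L = D - A. The multiplicity of 0 as a Laplacian eigenvalue equals the number of connected components. By the matrix-tree theorem the graph has (1/3) * product of the nonzero eigenvalues = 3 spanning trees.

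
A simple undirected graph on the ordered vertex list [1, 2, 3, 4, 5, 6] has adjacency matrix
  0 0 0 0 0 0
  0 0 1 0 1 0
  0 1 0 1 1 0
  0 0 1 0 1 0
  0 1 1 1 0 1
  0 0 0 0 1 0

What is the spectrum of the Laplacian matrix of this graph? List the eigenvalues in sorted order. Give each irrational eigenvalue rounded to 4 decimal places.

With the vertex order [1, 2, 3, 4, 5, 6], the degrees are [0, 2, 3, 2, 4, 1], giving D = diag(0, 2, 3, 2, 4, 1) and L = D - A. Diagonalising L (or applying a numerical eigensolver to the 6x6 matrix) gives the spectrum above. The 2 zero eigenvalues correspond to the 2 connected components. There are 2 zeros in the spectrum, matching the 2 components. The largest eigenvalue, 5, is at most the vertex count 6.

[0, 0, 1, 2, 4, 5]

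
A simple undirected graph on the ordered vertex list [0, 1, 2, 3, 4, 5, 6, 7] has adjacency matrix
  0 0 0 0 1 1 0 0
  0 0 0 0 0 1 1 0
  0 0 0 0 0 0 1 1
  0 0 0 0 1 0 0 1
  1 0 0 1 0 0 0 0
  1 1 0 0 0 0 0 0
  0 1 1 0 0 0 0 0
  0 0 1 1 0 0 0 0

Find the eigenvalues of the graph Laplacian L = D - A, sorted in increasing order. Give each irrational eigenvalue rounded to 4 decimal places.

With the vertex order [0, 1, 2, 3, 4, 5, 6, 7], the degrees are [2, 2, 2, 2, 2, 2, 2, 2], giving D = diag(2, 2, 2, 2, 2, 2, 2, 2) and L = D - A. Diagonalising L (or applying a numerical eigensolver to the 8x8 matrix) gives the spectrum above. The single zero eigenvalue shows the graph is connected. There is one zero in the spectrum, matching the 1 component. By the matrix-tree theorem the graph has (1/8) * product of the nonzero eigenvalues = 8 spanning trees.

[0, 0.5858, 0.5858, 2, 2, 3.4142, 3.4142, 4]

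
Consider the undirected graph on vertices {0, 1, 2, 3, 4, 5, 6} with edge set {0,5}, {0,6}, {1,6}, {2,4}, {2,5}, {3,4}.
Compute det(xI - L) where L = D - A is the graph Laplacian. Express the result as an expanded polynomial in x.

Reading degrees in the order [0, 1, 2, 3, 4, 5, 6] gives [2, 1, 2, 1, 2, 2, 2]; set D = diag(2, 1, 2, 1, 2, 2, 2) and form L = D - A. Computing det(xI - L) by cofactor expansion (or equivalently via sum-over-permutations) gives x^7 - 12x^6 + 55x^5 - 120x^4 + 126x^3 - 56x^2 + 7x. Since p(0) = det(-L) = 0, x divides p(x). By the matrix-tree theorem the graph has (1/7) * product of the nonzero eigenvalues = 1 spanning tree. The eigenvalues sum to 12, which equals trace(L) = 2|E|.

x^7 - 12x^6 + 55x^5 - 120x^4 + 126x^3 - 56x^2 + 7x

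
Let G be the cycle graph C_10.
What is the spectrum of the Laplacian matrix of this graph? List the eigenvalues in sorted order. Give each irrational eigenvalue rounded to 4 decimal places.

The graph has 10 vertices and degree multiset [2, 2, 2, 2, 2, 2, 2, 2, 2, 2]; D is the diagonal matrix of degrees and L = D - A. The multiplicity of 0 as a Laplacian eigenvalue equals the number of connected components. The single zero eigenvalue shows the graph is connected. The eigenvalues sum to 20, which equals trace(L) = 2|E|. There is one zero in the spectrum, matching the 1 component.

[0, 0.3820, 0.3820, 1.3820, 1.3820, 2.6180, 2.6180, 3.6180, 3.6180, 4]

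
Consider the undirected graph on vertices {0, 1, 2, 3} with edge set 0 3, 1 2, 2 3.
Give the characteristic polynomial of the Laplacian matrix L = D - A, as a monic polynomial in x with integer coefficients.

x^4 - 6x^3 + 10x^2 - 4x

Reading degrees in the order [0, 1, 2, 3] gives [1, 1, 2, 2]; set D = diag(1, 1, 2, 2) and form L = D - A. L has integer entries, so p(x) = det(xI - L) has integer coefficients. Expanding the determinant yields x^4 - 6x^3 + 10x^2 - 4x. The coefficient of x^3 equals -trace(L) = -6, matching the sum of degrees. By the matrix-tree theorem the graph has (1/4) * product of the nonzero eigenvalues = 1 spanning tree.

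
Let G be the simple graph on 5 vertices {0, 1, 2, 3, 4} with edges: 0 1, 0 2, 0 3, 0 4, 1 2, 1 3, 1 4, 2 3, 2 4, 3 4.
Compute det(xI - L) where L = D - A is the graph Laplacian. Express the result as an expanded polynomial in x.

x^5 - 20x^4 + 150x^3 - 500x^2 + 625x

Each diagonal entry of L is the vertex degree and each off-diagonal entry is -1 where an edge is present, 0 otherwise; in the order [0, 1, 2, 3, 4] the diagonal is [4, 4, 4, 4, 4]. Computing det(xI - L) by cofactor expansion (or equivalently via sum-over-permutations) gives x^5 - 20x^4 + 150x^3 - 500x^2 + 625x. Since p(0) = det(-L) = 0, x divides p(x). The largest eigenvalue, 5, is at most the vertex count 5.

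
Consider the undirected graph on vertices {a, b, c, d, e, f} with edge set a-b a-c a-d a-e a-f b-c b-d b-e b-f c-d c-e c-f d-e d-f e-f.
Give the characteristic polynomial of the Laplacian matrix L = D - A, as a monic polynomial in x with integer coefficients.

x^6 - 30x^5 + 360x^4 - 2160x^3 + 6480x^2 - 7776x

With the vertex order [a, b, c, d, e, f], the degrees are [5, 5, 5, 5, 5, 5], giving D = diag(5, 5, 5, 5, 5, 5) and L = D - A. The eigenvalues of L are [0, 6, 6, 6, 6, 6]; the characteristic polynomial is the product of (x - lambda_i), which multiplies out to x^6 - 30x^5 + 360x^4 - 2160x^3 + 6480x^2 - 7776x. The constant term is 0 because L is singular (the all-ones vector lies in its kernel). There is one zero in the spectrum, matching the 1 component.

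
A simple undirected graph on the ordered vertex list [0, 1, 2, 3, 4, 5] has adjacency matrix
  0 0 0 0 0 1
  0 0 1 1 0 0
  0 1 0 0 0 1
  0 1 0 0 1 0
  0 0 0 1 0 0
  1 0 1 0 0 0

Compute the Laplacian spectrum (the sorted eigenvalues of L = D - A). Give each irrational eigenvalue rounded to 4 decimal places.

[0, 0.2679, 1, 2, 3, 3.7321]

Each diagonal entry of L is the vertex degree and each off-diagonal entry is -1 where an edge is present, 0 otherwise; in the order [0, 1, 2, 3, 4, 5] the diagonal is [1, 2, 2, 2, 1, 2]. Diagonalising L (or applying a numerical eigensolver to the 6x6 matrix) gives the spectrum above. There is one zero in the spectrum, matching the 1 component.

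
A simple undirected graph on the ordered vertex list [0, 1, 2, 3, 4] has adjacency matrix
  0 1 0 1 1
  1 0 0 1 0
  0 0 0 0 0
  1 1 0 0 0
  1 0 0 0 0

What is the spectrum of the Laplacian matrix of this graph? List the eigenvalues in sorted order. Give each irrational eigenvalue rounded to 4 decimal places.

[0, 0, 1, 3, 4]

With the vertex order [0, 1, 2, 3, 4], the degrees are [3, 2, 0, 2, 1], giving D = diag(3, 2, 0, 2, 1) and L = D - A. L is symmetric positive semidefinite, so every eigenvalue is real and nonnegative. The 2 zero eigenvalues correspond to the 2 connected components. The eigenvalues sum to 8, which equals trace(L) = 2|E|.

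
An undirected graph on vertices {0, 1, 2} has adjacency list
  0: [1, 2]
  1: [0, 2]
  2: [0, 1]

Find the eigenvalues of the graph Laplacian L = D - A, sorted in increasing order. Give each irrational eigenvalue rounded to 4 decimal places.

[0, 3, 3]

With the vertex order [0, 1, 2], the degrees are [2, 2, 2], giving D = diag(2, 2, 2) and L = D - A. The multiplicity of 0 as a Laplacian eigenvalue equals the number of connected components.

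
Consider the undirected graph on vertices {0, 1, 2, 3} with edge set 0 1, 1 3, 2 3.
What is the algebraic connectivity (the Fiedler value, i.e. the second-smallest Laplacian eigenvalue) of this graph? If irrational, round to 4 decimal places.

0.5858

Reading degrees in the order [0, 1, 2, 3] gives [1, 2, 1, 2]; set D = diag(1, 2, 1, 2) and form L = D - A. The sorted Laplacian eigenvalues are [0, 0.5858, 2, 3.4142]; the algebraic connectivity is the second entry, 0.5858.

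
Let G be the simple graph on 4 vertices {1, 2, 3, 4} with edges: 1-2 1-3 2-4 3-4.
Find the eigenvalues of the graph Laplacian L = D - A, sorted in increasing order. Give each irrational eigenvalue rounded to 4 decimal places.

[0, 2, 2, 4]

With the vertex order [1, 2, 3, 4], the degrees are [2, 2, 2, 2], giving D = diag(2, 2, 2, 2) and L = D - A. The multiplicity of 0 as a Laplacian eigenvalue equals the number of connected components. There is one zero in the spectrum, matching the 1 component.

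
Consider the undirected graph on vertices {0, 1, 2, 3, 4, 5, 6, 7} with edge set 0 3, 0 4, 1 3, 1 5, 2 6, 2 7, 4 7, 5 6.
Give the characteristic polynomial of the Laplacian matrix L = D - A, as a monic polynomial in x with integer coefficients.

x^8 - 16x^7 + 104x^6 - 352x^5 + 660x^4 - 672x^3 + 336x^2 - 64x

Reading degrees in the order [0, 1, 2, 3, 4, 5, 6, 7] gives [2, 2, 2, 2, 2, 2, 2, 2]; set D = diag(2, 2, 2, 2, 2, 2, 2, 2) and form L = D - A. Computing det(xI - L) by cofactor expansion (or equivalently via sum-over-permutations) gives x^8 - 16x^7 + 104x^6 - 352x^5 + 660x^4 - 672x^3 + 336x^2 - 64x. The coefficient of x^7 equals -trace(L) = -16, matching the sum of degrees. There is one zero in the spectrum, matching the 1 component.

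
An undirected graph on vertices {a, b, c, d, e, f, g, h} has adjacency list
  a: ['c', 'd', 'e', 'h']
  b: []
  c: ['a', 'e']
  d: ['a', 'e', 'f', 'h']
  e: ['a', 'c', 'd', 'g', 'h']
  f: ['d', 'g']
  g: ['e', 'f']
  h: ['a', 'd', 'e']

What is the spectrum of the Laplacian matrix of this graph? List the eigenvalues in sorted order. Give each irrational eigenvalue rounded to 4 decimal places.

With the vertex order [a, b, c, d, e, f, g, h], the degrees are [4, 0, 2, 4, 5, 2, 2, 3], giving D = diag(4, 0, 2, 4, 5, 2, 2, 3) and L = D - A. L is symmetric positive semidefinite, so every eigenvalue is real and nonnegative. The 2 zero eigenvalues correspond to the 2 connected components. There are 2 zeros in the spectrum, matching the 2 components. The largest eigenvalue, 6.1693, is at most the vertex count 8.

[0, 0, 1.1227, 2.1333, 2.7298, 4.5943, 5.2506, 6.1693]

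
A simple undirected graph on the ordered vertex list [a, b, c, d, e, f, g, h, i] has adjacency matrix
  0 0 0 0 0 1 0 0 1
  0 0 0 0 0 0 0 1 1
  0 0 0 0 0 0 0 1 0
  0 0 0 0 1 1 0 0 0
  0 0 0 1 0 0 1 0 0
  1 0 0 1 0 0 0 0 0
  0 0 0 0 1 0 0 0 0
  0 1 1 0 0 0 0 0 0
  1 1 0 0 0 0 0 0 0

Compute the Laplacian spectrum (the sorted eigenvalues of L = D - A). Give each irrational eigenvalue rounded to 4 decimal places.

Reading degrees in the order [a, b, c, d, e, f, g, h, i] gives [2, 2, 1, 2, 2, 2, 1, 2, 2]; set D = diag(2, 2, 1, 2, 2, 2, 1, 2, 2) and form L = D - A. L is symmetric positive semidefinite, so every eigenvalue is real and nonnegative. The single zero eigenvalue shows the graph is connected. The eigenvalues sum to 16, which equals trace(L) = 2|E|. The largest eigenvalue, 3.8794, is at most the vertex count 9.

[0, 0.1206, 0.4679, 1, 1.6527, 2.3473, 3, 3.5321, 3.8794]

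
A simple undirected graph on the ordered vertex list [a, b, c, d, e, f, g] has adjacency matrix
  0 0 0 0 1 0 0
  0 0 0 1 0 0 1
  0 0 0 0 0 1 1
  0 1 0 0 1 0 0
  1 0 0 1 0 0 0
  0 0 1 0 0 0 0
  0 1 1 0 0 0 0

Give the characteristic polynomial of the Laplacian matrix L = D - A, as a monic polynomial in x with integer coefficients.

Each diagonal entry of L is the vertex degree and each off-diagonal entry is -1 where an edge is present, 0 otherwise; in the order [a, b, c, d, e, f, g] the diagonal is [1, 2, 2, 2, 2, 1, 2]. L has integer entries, so p(x) = det(xI - L) has integer coefficients. Expanding the determinant yields x^7 - 12x^6 + 55x^5 - 120x^4 + 126x^3 - 56x^2 + 7x. The constant term is 0 because L is singular (the all-ones vector lies in its kernel). There is one zero in the spectrum, matching the 1 component. The eigenvalues sum to 12, which equals trace(L) = 2|E|.

x^7 - 12x^6 + 55x^5 - 120x^4 + 126x^3 - 56x^2 + 7x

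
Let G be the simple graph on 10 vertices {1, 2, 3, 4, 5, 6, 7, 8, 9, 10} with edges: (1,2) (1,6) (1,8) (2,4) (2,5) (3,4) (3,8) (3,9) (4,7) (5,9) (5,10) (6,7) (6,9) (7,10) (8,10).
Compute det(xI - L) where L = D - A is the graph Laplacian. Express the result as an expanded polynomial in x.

With the vertex order [1, 2, 3, 4, 5, 6, 7, 8, 9, 10], the degrees are [3, 3, 3, 3, 3, 3, 3, 3, 3, 3], giving D = diag(3, 3, 3, 3, 3, 3, 3, 3, 3, 3) and L = D - A. The eigenvalues of L are [0, 2, 2, 2, 2, 2, 5, 5, 5, 5]; the characteristic polynomial is the product of (x - lambda_i), which multiplies out to x^10 - 30x^9 + 390x^8 - 2880x^7 + 13305x^6 - 39882x^5 + 77640x^4 - 94800x^3 + 66000x^2 - 20000x. Since p(0) = det(-L) = 0, x divides p(x). The largest eigenvalue, 5, is at most the vertex count 10.

x^10 - 30x^9 + 390x^8 - 2880x^7 + 13305x^6 - 39882x^5 + 77640x^4 - 94800x^3 + 66000x^2 - 20000x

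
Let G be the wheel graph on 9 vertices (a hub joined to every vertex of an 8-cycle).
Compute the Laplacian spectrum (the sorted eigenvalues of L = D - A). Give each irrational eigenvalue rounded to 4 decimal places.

[0, 1.5858, 1.5858, 3, 3, 4.4142, 4.4142, 5, 9]

The graph has 9 vertices and degree multiset [8, 3, 3, 3, 3, 3, 3, 3, 3]; D is the diagonal matrix of degrees and L = D - A. The multiplicity of 0 as a Laplacian eigenvalue equals the number of connected components. The single zero eigenvalue shows the graph is connected.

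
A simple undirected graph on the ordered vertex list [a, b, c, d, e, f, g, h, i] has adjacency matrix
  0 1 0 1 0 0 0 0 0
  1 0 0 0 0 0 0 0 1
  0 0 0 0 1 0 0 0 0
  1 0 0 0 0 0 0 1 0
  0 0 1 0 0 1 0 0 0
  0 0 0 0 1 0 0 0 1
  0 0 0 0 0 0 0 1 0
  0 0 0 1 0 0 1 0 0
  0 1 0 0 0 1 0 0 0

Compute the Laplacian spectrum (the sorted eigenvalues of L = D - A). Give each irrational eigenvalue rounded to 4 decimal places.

[0, 0.1206, 0.4679, 1, 1.6527, 2.3473, 3, 3.5321, 3.8794]

With the vertex order [a, b, c, d, e, f, g, h, i], the degrees are [2, 2, 1, 2, 2, 2, 1, 2, 2], giving D = diag(2, 2, 1, 2, 2, 2, 1, 2, 2) and L = D - A. Diagonalising L (or applying a numerical eigensolver to the 9x9 matrix) gives the spectrum above. The largest eigenvalue, 3.8794, is at most the vertex count 9. By the matrix-tree theorem the graph has (1/9) * product of the nonzero eigenvalues = 1 spanning tree.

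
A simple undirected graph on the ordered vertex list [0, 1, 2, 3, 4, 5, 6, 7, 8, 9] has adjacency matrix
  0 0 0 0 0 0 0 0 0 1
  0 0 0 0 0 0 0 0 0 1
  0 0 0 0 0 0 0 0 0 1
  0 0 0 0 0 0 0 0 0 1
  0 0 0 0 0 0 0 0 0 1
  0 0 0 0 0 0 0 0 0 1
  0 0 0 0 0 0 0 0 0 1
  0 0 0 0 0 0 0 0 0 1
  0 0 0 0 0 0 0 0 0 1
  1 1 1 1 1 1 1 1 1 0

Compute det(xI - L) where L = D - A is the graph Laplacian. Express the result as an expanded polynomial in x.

With the vertex order [0, 1, 2, 3, 4, 5, 6, 7, 8, 9], the degrees are [1, 1, 1, 1, 1, 1, 1, 1, 1, 9], giving D = diag(1, 1, 1, 1, 1, 1, 1, 1, 1, 9) and L = D - A. Computing det(xI - L) by cofactor expansion (or equivalently via sum-over-permutations) gives x^10 - 18x^9 + 108x^8 - 336x^7 + 630x^6 - 756x^5 + 588x^4 - 288x^3 + 81x^2 - 10x. The constant term is 0 because L is singular (the all-ones vector lies in its kernel).

x^10 - 18x^9 + 108x^8 - 336x^7 + 630x^6 - 756x^5 + 588x^4 - 288x^3 + 81x^2 - 10x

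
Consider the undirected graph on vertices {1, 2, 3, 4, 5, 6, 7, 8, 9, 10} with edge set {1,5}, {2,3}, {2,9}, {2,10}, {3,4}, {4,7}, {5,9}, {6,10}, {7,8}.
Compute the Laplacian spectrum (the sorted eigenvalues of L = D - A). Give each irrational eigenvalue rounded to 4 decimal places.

[0, 0.1479, 0.2814, 0.7873, 1.2931, 2, 2.4631, 3.0926, 3.4687, 4.4659]

Each diagonal entry of L is the vertex degree and each off-diagonal entry is -1 where an edge is present, 0 otherwise; in the order [1, 2, 3, 4, 5, 6, 7, 8, 9, 10] the diagonal is [1, 3, 2, 2, 2, 1, 2, 1, 2, 2]. The multiplicity of 0 as a Laplacian eigenvalue equals the number of connected components.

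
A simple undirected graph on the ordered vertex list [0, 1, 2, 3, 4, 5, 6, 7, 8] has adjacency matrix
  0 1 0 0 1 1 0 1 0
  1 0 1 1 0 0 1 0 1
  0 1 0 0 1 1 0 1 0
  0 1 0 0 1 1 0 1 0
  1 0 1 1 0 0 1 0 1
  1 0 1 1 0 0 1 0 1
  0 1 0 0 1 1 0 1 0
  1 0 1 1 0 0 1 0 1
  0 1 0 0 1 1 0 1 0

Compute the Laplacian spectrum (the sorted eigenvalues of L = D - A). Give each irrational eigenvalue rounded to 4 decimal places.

With the vertex order [0, 1, 2, 3, 4, 5, 6, 7, 8], the degrees are [4, 5, 4, 4, 5, 5, 4, 5, 4], giving D = diag(4, 5, 4, 4, 5, 5, 4, 5, 4) and L = D - A. Diagonalising L (or applying a numerical eigensolver to the 9x9 matrix) gives the spectrum above. The single zero eigenvalue shows the graph is connected. The eigenvalues sum to 40, which equals trace(L) = 2|E|. By the matrix-tree theorem the graph has (1/9) * product of the nonzero eigenvalues = 32000 spanning trees.

[0, 4, 4, 4, 4, 5, 5, 5, 9]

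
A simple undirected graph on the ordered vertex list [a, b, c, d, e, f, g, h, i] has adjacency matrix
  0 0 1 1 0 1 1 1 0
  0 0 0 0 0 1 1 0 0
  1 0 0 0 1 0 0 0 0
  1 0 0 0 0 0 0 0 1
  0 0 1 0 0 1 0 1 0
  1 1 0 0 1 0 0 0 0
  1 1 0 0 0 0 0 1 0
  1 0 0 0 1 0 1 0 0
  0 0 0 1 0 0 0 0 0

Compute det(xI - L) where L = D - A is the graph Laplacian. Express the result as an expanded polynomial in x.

Reading degrees in the order [a, b, c, d, e, f, g, h, i] gives [5, 2, 2, 2, 3, 3, 3, 3, 1]; set D = diag(5, 2, 2, 2, 3, 3, 3, 3, 1) and form L = D - A. L has integer entries, so p(x) = det(xI - L) has integer coefficients. Expanding the determinant yields x^9 - 24x^8 + 239x^7 - 1286x^6 + 4068x^5 - 7678x^4 + 8310x^3 - 4570x^2 + 909x. The constant term is 0 because L is singular (the all-ones vector lies in its kernel). There is one zero in the spectrum, matching the 1 component.

x^9 - 24x^8 + 239x^7 - 1286x^6 + 4068x^5 - 7678x^4 + 8310x^3 - 4570x^2 + 909x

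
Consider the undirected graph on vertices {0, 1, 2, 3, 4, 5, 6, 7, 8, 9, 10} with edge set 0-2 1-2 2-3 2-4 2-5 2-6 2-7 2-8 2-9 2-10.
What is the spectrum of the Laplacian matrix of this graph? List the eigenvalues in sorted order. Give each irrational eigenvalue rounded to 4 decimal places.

[0, 1, 1, 1, 1, 1, 1, 1, 1, 1, 11]

Each diagonal entry of L is the vertex degree and each off-diagonal entry is -1 where an edge is present, 0 otherwise; in the order [0, 1, 2, 3, 4, 5, 6, 7, 8, 9, 10] the diagonal is [1, 1, 10, 1, 1, 1, 1, 1, 1, 1, 1]. The multiplicity of 0 as a Laplacian eigenvalue equals the number of connected components. The single zero eigenvalue shows the graph is connected. The eigenvalues sum to 20, which equals trace(L) = 2|E|. There is one zero in the spectrum, matching the 1 component.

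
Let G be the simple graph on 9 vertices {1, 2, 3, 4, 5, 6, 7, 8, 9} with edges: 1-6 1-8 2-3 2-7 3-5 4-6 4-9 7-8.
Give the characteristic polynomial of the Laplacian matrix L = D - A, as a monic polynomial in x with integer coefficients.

With the vertex order [1, 2, 3, 4, 5, 6, 7, 8, 9], the degrees are [2, 2, 2, 2, 1, 2, 2, 2, 1], giving D = diag(2, 2, 2, 2, 1, 2, 2, 2, 1) and L = D - A. Computing det(xI - L) by cofactor expansion (or equivalently via sum-over-permutations) gives x^9 - 16x^8 + 105x^7 - 364x^6 + 715x^5 - 792x^4 + 462x^3 - 120x^2 + 9x. Since p(0) = det(-L) = 0, x divides p(x).

x^9 - 16x^8 + 105x^7 - 364x^6 + 715x^5 - 792x^4 + 462x^3 - 120x^2 + 9x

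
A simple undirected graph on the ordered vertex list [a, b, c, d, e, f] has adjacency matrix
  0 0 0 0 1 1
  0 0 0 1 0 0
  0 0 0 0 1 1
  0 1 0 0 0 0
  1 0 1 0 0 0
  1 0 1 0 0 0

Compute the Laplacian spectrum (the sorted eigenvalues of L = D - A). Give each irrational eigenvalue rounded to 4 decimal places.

[0, 0, 2, 2, 2, 4]

Reading degrees in the order [a, b, c, d, e, f] gives [2, 1, 2, 1, 2, 2]; set D = diag(2, 1, 2, 1, 2, 2) and form L = D - A. Diagonalising L (or applying a numerical eigensolver to the 6x6 matrix) gives the spectrum above. The 2 zero eigenvalues correspond to the 2 connected components. The eigenvalues sum to 10, which equals trace(L) = 2|E|. There are 2 zeros in the spectrum, matching the 2 components.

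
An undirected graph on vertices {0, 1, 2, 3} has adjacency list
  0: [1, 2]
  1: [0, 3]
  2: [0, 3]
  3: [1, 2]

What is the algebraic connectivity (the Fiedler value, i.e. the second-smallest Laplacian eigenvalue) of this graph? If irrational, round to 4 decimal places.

2

Each diagonal entry of L is the vertex degree and each off-diagonal entry is -1 where an edge is present, 0 otherwise; in the order [0, 1, 2, 3] the diagonal is [2, 2, 2, 2]. Computing the eigenvalues of L and sorting gives [0, 2, 2, 4]. The Fiedler value lambda_2 = 2 is strictly positive, so the graph is connected. The eigenvalues sum to 8, which equals trace(L) = 2|E|.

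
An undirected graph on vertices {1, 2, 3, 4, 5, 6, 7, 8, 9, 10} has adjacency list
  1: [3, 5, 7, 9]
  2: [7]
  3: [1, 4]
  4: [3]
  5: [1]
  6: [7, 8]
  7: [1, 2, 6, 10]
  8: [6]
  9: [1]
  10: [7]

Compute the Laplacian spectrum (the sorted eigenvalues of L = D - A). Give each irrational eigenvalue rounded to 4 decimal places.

Reading degrees in the order [1, 2, 3, 4, 5, 6, 7, 8, 9, 10] gives [4, 1, 2, 1, 1, 2, 4, 1, 1, 1]; set D = diag(4, 1, 2, 1, 1, 2, 4, 1, 1, 1) and form L = D - A. The multiplicity of 0 as a Laplacian eigenvalue equals the number of connected components. There is one zero in the spectrum, matching the 1 component.

[0, 0.2330, 0.5188, 0.6158, 1, 1, 2.3111, 2.4408, 4.1701, 5.7105]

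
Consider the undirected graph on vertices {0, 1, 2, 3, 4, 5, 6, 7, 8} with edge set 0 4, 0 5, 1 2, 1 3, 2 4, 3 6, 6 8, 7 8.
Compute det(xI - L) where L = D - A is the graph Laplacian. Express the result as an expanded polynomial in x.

x^9 - 16x^8 + 105x^7 - 364x^6 + 715x^5 - 792x^4 + 462x^3 - 120x^2 + 9x

With the vertex order [0, 1, 2, 3, 4, 5, 6, 7, 8], the degrees are [2, 2, 2, 2, 2, 1, 2, 1, 2], giving D = diag(2, 2, 2, 2, 2, 1, 2, 1, 2) and L = D - A. L has integer entries, so p(x) = det(xI - L) has integer coefficients. Expanding the determinant yields x^9 - 16x^8 + 105x^7 - 364x^6 + 715x^5 - 792x^4 + 462x^3 - 120x^2 + 9x. Since p(0) = det(-L) = 0, x divides p(x). By the matrix-tree theorem the graph has (1/9) * product of the nonzero eigenvalues = 1 spanning tree.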